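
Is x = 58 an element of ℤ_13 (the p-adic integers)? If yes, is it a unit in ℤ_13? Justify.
x ∈ ℤ_13^× (unit); v_13(x) = 0

ℤ_13 = {x ∈ ℚ_13 : v_13(x) ≥ 0} and ℤ_13^× = {x ∈ ℤ_13 : v_13(x) = 0}. Here v_13(58) = v_13(num) − v_13(den) = 0; compare against these criteria.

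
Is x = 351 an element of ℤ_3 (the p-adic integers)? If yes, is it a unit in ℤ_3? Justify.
x ∈ ℤ_3 but not a unit; v_3(x) = 3 > 0

ℤ_3 = {x ∈ ℚ_3 : v_3(x) ≥ 0} and ℤ_3^× = {x ∈ ℤ_3 : v_3(x) = 0}. Here v_3(351) = v_3(num) − v_3(den) = 3; compare against these criteria.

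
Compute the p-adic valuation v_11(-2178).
v_11(-2178) = 2

v_11(n) is the largest exponent k such that 11^k divides n. Factor out: -2178 = -11^2 · 18. (Sign doesn't affect v_p.) So v_11(-2178) = 2.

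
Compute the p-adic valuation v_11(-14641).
v_11(-14641) = 4

v_11(n) is the largest exponent k such that 11^k divides n. Factor out: -14641 = -11^4 · 1. (Sign doesn't affect v_p.) So v_11(-14641) = 4.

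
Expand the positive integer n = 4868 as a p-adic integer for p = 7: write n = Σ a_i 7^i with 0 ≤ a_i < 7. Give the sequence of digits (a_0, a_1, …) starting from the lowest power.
(a_0, a_1, …) = (3, 2, 1, 0, 2)

Repeated division by 7 gives the digits low-to-high: 4868 = 3 + 2·7^1 + 1·7^2 + 2·7^4. Digit sequence: (3, 2, 1, 0, 2).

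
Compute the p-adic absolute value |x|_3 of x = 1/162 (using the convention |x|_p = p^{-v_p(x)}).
|1/162|_3 = 81

Step 1 — compute v_3(x) by factoring powers of 3 out of the numerator and denominator: v_3(1/162) = -4. Step 2 — apply |x|_p = p^{-v_p(x)} = 3^{4} = 81.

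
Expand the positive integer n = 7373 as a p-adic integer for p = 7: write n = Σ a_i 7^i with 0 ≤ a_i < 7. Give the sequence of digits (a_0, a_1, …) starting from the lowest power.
(a_0, a_1, …) = (2, 3, 3, 0, 3)

Repeated division by 7 gives the digits low-to-high: 7373 = 2 + 3·7^1 + 3·7^2 + 3·7^4. Digit sequence: (2, 3, 3, 0, 3).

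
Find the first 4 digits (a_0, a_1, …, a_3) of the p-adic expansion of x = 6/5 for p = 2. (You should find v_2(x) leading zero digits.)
(a_0, …, a_3) = (0, 1, 1, 1)

v_2(6/5) = 1, so a_0 = ... = a_0 = 0. Factor out: x = 2^1 · u with u = 3/5 a unit in ℤ_2. Expand u iteratively via a_{v+i} = u_i mod 2, u_{i+1} = (u_i − a_{v+i})/2:
  u_0 = 3/5;  a_1 = 1;  u_1 = (u_0 − 1)/2 = -1/5
  u_1 = -1/5;  a_2 = 1;  u_2 = (u_1 − 1)/2 = -3/5
  u_2 = -3/5;  a_3 = 1;  u_3 = (u_2 − 1)/2 = -4/5
Digits: (0, 1, 1, 1).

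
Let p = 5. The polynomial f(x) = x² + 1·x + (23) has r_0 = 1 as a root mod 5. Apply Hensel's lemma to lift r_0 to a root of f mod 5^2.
r_1 = 1 (mod 25)

Hensel: r_{i+1} = r_i − f(r_i)·(f′(r_i))^{-1} mod 5^{i+2}, f′(x) = 2x + 1. Iterate:
  r_0 = 1 (mod 5)
  r_1 = 1 (mod 25)
Final: r = 1 satisfies f(r) ≡ 0 mod 5^2.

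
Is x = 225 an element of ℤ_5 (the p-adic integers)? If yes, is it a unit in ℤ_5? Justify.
x ∈ ℤ_5 but not a unit; v_5(x) = 2 > 0

ℤ_5 = {x ∈ ℚ_5 : v_5(x) ≥ 0} and ℤ_5^× = {x ∈ ℤ_5 : v_5(x) = 0}. Here v_5(225) = v_5(num) − v_5(den) = 2; compare against these criteria.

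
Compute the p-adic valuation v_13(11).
v_13(11) = 0

v_13(n) is the largest exponent k such that 13^k divides n. Factor out: 11 = 13^0 · 11. (Sign doesn't affect v_p.) So v_13(11) = 0.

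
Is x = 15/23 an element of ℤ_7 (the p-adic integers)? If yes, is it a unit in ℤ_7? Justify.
x ∈ ℤ_7^× (unit); v_7(x) = 0

ℤ_7 = {x ∈ ℚ_7 : v_7(x) ≥ 0} and ℤ_7^× = {x ∈ ℤ_7 : v_7(x) = 0}. Here v_7(15/23) = v_7(num) − v_7(den) = 0; compare against these criteria.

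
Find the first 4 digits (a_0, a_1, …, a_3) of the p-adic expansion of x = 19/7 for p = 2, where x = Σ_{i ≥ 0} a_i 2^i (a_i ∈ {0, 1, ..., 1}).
(a_0, …, a_3) = (1, 0, 1, 0)

v_2(19/7) = 0 (numerator and denominator both coprime to 2), so x ∈ ℤ_2^×. Compute digits iteratively via a_i = x_i mod 2, x_{i+1} = (x_i − a_i)/2, with x_0 = x:
  x_0 = 19/7;  a_0 = 1;  x_1 = (x_0 − 1)/2 = 6/7
  x_1 = 6/7;  a_1 = 0;  x_2 = (x_1 − 0)/2 = 3/7
  x_2 = 3/7;  a_2 = 1;  x_3 = (x_2 − 1)/2 = -2/7
  x_3 = -2/7;  a_3 = 0;  x_4 = (x_3 − 0)/2 = -1/7
Digits: (1, 0, 1, 0).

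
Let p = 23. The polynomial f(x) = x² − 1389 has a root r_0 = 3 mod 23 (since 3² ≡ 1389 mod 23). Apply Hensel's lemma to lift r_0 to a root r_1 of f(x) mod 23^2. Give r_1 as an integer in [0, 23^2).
r_1 = 233 (mod 529)

Hensel's recurrence: r_{i+1} = r_i − f(r_i)·(f′(r_i))^{-1} mod 23^{i+2}, with f′(x) = 2x. Iterate:
  r_0 = 3 (mod 23)
  r_1 = 233 (mod 529)
Final: r_1 = 233, and one checks f(r_1) ≡ 0 mod 23^2.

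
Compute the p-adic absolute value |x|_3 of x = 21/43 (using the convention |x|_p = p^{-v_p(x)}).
|21/43|_3 = 1/3

Step 1 — compute v_3(x) by factoring powers of 3 out of the numerator and denominator: v_3(21/43) = 1. Step 2 — apply |x|_p = p^{-v_p(x)} = 3^{-1} = 1/3.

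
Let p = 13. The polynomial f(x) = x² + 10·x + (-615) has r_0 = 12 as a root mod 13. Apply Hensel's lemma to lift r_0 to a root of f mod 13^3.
r_2 = 415 (mod 2197)

Hensel: r_{i+1} = r_i − f(r_i)·(f′(r_i))^{-1} mod 13^{i+2}, f′(x) = 2x + 10. Iterate:
  r_0 = 12 (mod 13)
  r_1 = 77 (mod 169)
  r_2 = 415 (mod 2197)
Final: r = 415 satisfies f(r) ≡ 0 mod 13^3.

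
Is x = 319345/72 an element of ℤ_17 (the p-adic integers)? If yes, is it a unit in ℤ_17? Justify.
x ∈ ℤ_17 but not a unit; v_17(x) = 3 > 0

ℤ_17 = {x ∈ ℚ_17 : v_17(x) ≥ 0} and ℤ_17^× = {x ∈ ℤ_17 : v_17(x) = 0}. Here v_17(319345/72) = v_17(num) − v_17(den) = 3; compare against these criteria.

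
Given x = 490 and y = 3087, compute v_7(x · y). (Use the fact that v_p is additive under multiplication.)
v_7(1512630) = 5

v_p(x) = 2 (factor: 490 = 7^2 · 10); v_p(y) = 3 (factor: 3087 = 7^3 · 9). Additivity: v_p(xy) = v_p(x) + v_p(y) = 2 + 3 = 5. (Direct check: xy = 1512630 = 7^5 · (90).)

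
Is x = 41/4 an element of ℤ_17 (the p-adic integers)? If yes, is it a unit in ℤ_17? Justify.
x ∈ ℤ_17^× (unit); v_17(x) = 0

ℤ_17 = {x ∈ ℚ_17 : v_17(x) ≥ 0} and ℤ_17^× = {x ∈ ℤ_17 : v_17(x) = 0}. Here v_17(41/4) = v_17(num) − v_17(den) = 0; compare against these criteria.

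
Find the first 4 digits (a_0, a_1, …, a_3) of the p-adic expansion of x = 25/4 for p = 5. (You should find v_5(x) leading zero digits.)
(a_0, …, a_3) = (0, 0, 4, 3)

v_5(25/4) = 2, so a_0 = ... = a_1 = 0. Factor out: x = 5^2 · u with u = 1/4 a unit in ℤ_5. Expand u iteratively via a_{v+i} = u_i mod 5, u_{i+1} = (u_i − a_{v+i})/5:
  u_0 = 1/4;  a_2 = 4;  u_1 = (u_0 − 4)/5 = -3/4
  u_1 = -3/4;  a_3 = 3;  u_2 = (u_1 − 3)/5 = -3/4
Digits: (0, 0, 4, 3).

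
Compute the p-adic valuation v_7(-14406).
v_7(-14406) = 4

v_7(n) is the largest exponent k such that 7^k divides n. Factor out: -14406 = -7^4 · 6. (Sign doesn't affect v_p.) So v_7(-14406) = 4.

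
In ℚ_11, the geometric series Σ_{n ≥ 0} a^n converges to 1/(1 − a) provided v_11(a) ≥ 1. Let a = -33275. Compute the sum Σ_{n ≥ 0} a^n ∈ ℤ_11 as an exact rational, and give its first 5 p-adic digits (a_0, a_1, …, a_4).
Σ a^n = 1/(1 − a) = 1/33276;  first 5 digits = (1, 0, 0, 8, 8)

v_11(a) = 3 ≥ 1, so the series converges in ℤ_11 to 1/(1 − a) = 1/(1 − (-33275)) = 1/33276. Expand this rational in ℤ_11: compute digits iteratively via d_i = x_i mod 11, x_{i+1} = (x_i − d_i)/11. The first 5 digits are (1, 0, 0, 8, 8).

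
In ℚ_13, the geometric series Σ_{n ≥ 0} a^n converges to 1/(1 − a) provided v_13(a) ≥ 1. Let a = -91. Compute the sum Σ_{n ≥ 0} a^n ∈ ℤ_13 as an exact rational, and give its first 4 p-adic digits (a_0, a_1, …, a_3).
Σ a^n = 1/(1 − a) = 1/92;  first 4 digits = (1, 6, 9, 11)

v_13(a) = 1 ≥ 1, so the series converges in ℤ_13 to 1/(1 − a) = 1/(1 − (-91)) = 1/92. Expand this rational in ℤ_13: compute digits iteratively via d_i = x_i mod 13, x_{i+1} = (x_i − d_i)/13. The first 4 digits are (1, 6, 9, 11).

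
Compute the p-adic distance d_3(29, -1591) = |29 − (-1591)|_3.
d_3(29, -1591) = 1/81

Step 1 — x − y = 29 − (-1591) = 1620. Step 2 — v_3(1620) = 4 (factor: 1620 = (3^4 · 20); the sign does not affect v_p). Step 3 — |x − y|_3 = 3^{-4} = 1/81.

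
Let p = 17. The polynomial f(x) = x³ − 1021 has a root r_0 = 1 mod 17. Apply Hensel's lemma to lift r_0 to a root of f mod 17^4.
r_3 = 22305 (mod 83521)

Hensel: r_{i+1} = r_i − f(r_i)/f′(r_i) mod 17^{i+2}, where f′(x) = 3x². Iterate:
  r_0 = 1 (mod 17)
  r_1 = 52 (mod 289)
  r_2 = 2653 (mod 4913)
  r_3 = 22305 (mod 83521)
Final: r = 22305 with f(r) ≡ 0 mod 17^4.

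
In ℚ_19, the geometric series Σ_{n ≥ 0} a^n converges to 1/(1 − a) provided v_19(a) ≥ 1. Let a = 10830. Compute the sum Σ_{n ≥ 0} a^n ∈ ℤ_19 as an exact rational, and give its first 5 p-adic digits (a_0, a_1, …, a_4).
Σ a^n = 1/(1 − a) = -1/10829;  first 5 digits = (1, 0, 11, 1, 7)

v_19(a) = 2 ≥ 1, so the series converges in ℤ_19 to 1/(1 − a) = 1/(1 − 10830) = -1/10829. Expand this rational in ℤ_19: compute digits iteratively via d_i = x_i mod 19, x_{i+1} = (x_i − d_i)/19. The first 5 digits are (1, 0, 11, 1, 7).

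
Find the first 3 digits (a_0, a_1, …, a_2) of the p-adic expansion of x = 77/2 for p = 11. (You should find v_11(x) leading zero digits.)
(a_0, …, a_2) = (0, 9, 5)

v_11(77/2) = 1, so a_0 = ... = a_0 = 0. Factor out: x = 11^1 · u with u = 7/2 a unit in ℤ_11. Expand u iteratively via a_{v+i} = u_i mod 11, u_{i+1} = (u_i − a_{v+i})/11:
  u_0 = 7/2;  a_1 = 9;  u_1 = (u_0 − 9)/11 = -1/2
  u_1 = -1/2;  a_2 = 5;  u_2 = (u_1 − 5)/11 = -1/2
Digits: (0, 9, 5).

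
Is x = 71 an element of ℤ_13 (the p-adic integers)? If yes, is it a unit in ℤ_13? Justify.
x ∈ ℤ_13^× (unit); v_13(x) = 0

ℤ_13 = {x ∈ ℚ_13 : v_13(x) ≥ 0} and ℤ_13^× = {x ∈ ℤ_13 : v_13(x) = 0}. Here v_13(71) = v_13(num) − v_13(den) = 0; compare against these criteria.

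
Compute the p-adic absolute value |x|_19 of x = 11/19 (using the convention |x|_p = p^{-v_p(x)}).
|11/19|_19 = 19

Step 1 — compute v_19(x) by factoring powers of 19 out of the numerator and denominator: v_19(11/19) = -1. Step 2 — apply |x|_p = p^{-v_p(x)} = 19^{1} = 19.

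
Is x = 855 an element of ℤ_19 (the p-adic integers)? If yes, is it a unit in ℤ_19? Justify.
x ∈ ℤ_19 but not a unit; v_19(x) = 1 > 0

ℤ_19 = {x ∈ ℚ_19 : v_19(x) ≥ 0} and ℤ_19^× = {x ∈ ℤ_19 : v_19(x) = 0}. Here v_19(855) = v_19(num) − v_19(den) = 1; compare against these criteria.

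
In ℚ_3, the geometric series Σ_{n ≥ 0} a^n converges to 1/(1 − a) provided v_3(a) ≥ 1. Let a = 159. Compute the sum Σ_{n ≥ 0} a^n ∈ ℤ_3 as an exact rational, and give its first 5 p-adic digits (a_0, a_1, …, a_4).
Σ a^n = 1/(1 − a) = -1/158;  first 5 digits = (1, 2, 0, 2, 2)

v_3(a) = 1 ≥ 1, so the series converges in ℤ_3 to 1/(1 − a) = 1/(1 − 159) = -1/158. Expand this rational in ℤ_3: compute digits iteratively via d_i = x_i mod 3, x_{i+1} = (x_i − d_i)/3. The first 5 digits are (1, 2, 0, 2, 2).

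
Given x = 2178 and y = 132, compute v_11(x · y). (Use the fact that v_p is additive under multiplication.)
v_11(287496) = 3

v_p(x) = 2 (factor: 2178 = 11^2 · 18); v_p(y) = 1 (factor: 132 = 11^1 · 12). Additivity: v_p(xy) = v_p(x) + v_p(y) = 2 + 1 = 3. (Direct check: xy = 287496 = 11^3 · (216).)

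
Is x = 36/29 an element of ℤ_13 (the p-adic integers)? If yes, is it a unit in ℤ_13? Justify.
x ∈ ℤ_13^× (unit); v_13(x) = 0

ℤ_13 = {x ∈ ℚ_13 : v_13(x) ≥ 0} and ℤ_13^× = {x ∈ ℤ_13 : v_13(x) = 0}. Here v_13(36/29) = v_13(num) − v_13(den) = 0; compare against these criteria.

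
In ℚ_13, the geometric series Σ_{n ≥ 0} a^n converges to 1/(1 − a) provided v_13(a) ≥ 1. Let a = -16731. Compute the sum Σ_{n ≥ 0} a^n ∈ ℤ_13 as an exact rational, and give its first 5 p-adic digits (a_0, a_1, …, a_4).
Σ a^n = 1/(1 − a) = 1/16732;  first 5 digits = (1, 0, 5, 5, 11)

v_13(a) = 2 ≥ 1, so the series converges in ℤ_13 to 1/(1 − a) = 1/(1 − (-16731)) = 1/16732. Expand this rational in ℤ_13: compute digits iteratively via d_i = x_i mod 13, x_{i+1} = (x_i − d_i)/13. The first 5 digits are (1, 0, 5, 5, 11).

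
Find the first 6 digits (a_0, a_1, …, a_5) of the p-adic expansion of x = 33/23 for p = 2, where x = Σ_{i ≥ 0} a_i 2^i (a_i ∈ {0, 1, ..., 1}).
(a_0, …, a_5) = (1, 1, 1, 0, 0, 0)

v_2(33/23) = 0 (numerator and denominator both coprime to 2), so x ∈ ℤ_2^×. Compute digits iteratively via a_i = x_i mod 2, x_{i+1} = (x_i − a_i)/2, with x_0 = x:
  x_0 = 33/23;  a_0 = 1;  x_1 = (x_0 − 1)/2 = 5/23
  x_1 = 5/23;  a_1 = 1;  x_2 = (x_1 − 1)/2 = -9/23
  x_2 = -9/23;  a_2 = 1;  x_3 = (x_2 − 1)/2 = -16/23
  x_3 = -16/23;  a_3 = 0;  x_4 = (x_3 − 0)/2 = -8/23
  x_4 = -8/23;  a_4 = 0;  x_5 = (x_4 − 0)/2 = -4/23
  x_5 = -4/23;  a_5 = 0;  x_6 = (x_5 − 0)/2 = -2/23
Digits: (1, 1, 1, 0, 0, 0).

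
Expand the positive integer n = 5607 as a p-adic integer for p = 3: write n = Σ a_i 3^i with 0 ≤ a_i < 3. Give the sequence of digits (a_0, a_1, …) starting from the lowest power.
(a_0, a_1, …) = (0, 0, 2, 0, 0, 2, 1, 2)

Repeated division by 3 gives the digits low-to-high: 5607 = 2·3^2 + 2·3^5 + 1·3^6 + 2·3^7. Digit sequence: (0, 0, 2, 0, 0, 2, 1, 2).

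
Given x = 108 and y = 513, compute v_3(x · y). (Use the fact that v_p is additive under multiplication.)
v_3(55404) = 6

v_p(x) = 3 (factor: 108 = 3^3 · 4); v_p(y) = 3 (factor: 513 = 3^3 · 19). Additivity: v_p(xy) = v_p(x) + v_p(y) = 3 + 3 = 6. (Direct check: xy = 55404 = 3^6 · (76).)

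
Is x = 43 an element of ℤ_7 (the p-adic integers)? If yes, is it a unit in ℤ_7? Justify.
x ∈ ℤ_7^× (unit); v_7(x) = 0

ℤ_7 = {x ∈ ℚ_7 : v_7(x) ≥ 0} and ℤ_7^× = {x ∈ ℤ_7 : v_7(x) = 0}. Here v_7(43) = v_7(num) − v_7(den) = 0; compare against these criteria.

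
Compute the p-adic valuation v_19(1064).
v_19(1064) = 1

v_19(n) is the largest exponent k such that 19^k divides n. Factor out: 1064 = 19^1 · 56. (Sign doesn't affect v_p.) So v_19(1064) = 1.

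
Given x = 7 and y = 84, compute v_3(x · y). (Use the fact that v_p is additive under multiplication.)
v_3(588) = 1

v_p(x) = 0 (factor: 7 = 3^0 · 7); v_p(y) = 1 (factor: 84 = 3^1 · 28). Additivity: v_p(xy) = v_p(x) + v_p(y) = 0 + 1 = 1. (Direct check: xy = 588 = 3^1 · (196).)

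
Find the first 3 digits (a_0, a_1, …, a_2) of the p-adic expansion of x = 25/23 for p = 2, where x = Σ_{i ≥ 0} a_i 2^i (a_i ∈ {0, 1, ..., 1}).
(a_0, …, a_2) = (1, 1, 1)

v_2(25/23) = 0 (numerator and denominator both coprime to 2), so x ∈ ℤ_2^×. Compute digits iteratively via a_i = x_i mod 2, x_{i+1} = (x_i − a_i)/2, with x_0 = x:
  x_0 = 25/23;  a_0 = 1;  x_1 = (x_0 − 1)/2 = 1/23
  x_1 = 1/23;  a_1 = 1;  x_2 = (x_1 − 1)/2 = -11/23
  x_2 = -11/23;  a_2 = 1;  x_3 = (x_2 − 1)/2 = -17/23
Digits: (1, 1, 1).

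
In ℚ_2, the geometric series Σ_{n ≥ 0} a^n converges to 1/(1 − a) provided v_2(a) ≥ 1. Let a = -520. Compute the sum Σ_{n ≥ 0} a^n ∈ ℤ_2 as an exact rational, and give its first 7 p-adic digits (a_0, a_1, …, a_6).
Σ a^n = 1/(1 − a) = 1/521;  first 7 digits = (1, 0, 0, 1, 1, 1, 0)

v_2(a) = 3 ≥ 1, so the series converges in ℤ_2 to 1/(1 − a) = 1/(1 − (-520)) = 1/521. Expand this rational in ℤ_2: compute digits iteratively via d_i = x_i mod 2, x_{i+1} = (x_i − d_i)/2. The first 7 digits are (1, 0, 0, 1, 1, 1, 0).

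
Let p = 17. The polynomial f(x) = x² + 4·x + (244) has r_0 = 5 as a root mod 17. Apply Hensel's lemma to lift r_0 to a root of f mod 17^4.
r_3 = 65608 (mod 83521)

Hensel: r_{i+1} = r_i − f(r_i)·(f′(r_i))^{-1} mod 17^{i+2}, f′(x) = 2x + 4. Iterate:
  r_0 = 5 (mod 17)
  r_1 = 5 (mod 289)
  r_2 = 1739 (mod 4913)
  r_3 = 65608 (mod 83521)
Final: r = 65608 satisfies f(r) ≡ 0 mod 17^4.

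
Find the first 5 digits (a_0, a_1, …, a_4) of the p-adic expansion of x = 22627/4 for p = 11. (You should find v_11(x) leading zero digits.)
(a_0, …, a_4) = (0, 0, 0, 7, 8)

v_11(22627/4) = 3, so a_0 = ... = a_2 = 0. Factor out: x = 11^3 · u with u = 17/4 a unit in ℤ_11. Expand u iteratively via a_{v+i} = u_i mod 11, u_{i+1} = (u_i − a_{v+i})/11:
  u_0 = 17/4;  a_3 = 7;  u_1 = (u_0 − 7)/11 = -1/4
  u_1 = -1/4;  a_4 = 8;  u_2 = (u_1 − 8)/11 = -3/4
Digits: (0, 0, 0, 7, 8).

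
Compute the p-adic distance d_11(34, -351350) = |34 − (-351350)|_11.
d_11(34, -351350) = 1/14641

Step 1 — x − y = 34 − (-351350) = 351384. Step 2 — v_11(351384) = 4 (factor: 351384 = (11^4 · 24); the sign does not affect v_p). Step 3 — |x − y|_11 = 11^{-4} = 1/14641.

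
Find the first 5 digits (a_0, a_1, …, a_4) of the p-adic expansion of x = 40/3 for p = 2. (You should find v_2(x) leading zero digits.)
(a_0, …, a_4) = (0, 0, 0, 1, 1)

v_2(40/3) = 3, so a_0 = ... = a_2 = 0. Factor out: x = 2^3 · u with u = 5/3 a unit in ℤ_2. Expand u iteratively via a_{v+i} = u_i mod 2, u_{i+1} = (u_i − a_{v+i})/2:
  u_0 = 5/3;  a_3 = 1;  u_1 = (u_0 − 1)/2 = 1/3
  u_1 = 1/3;  a_4 = 1;  u_2 = (u_1 − 1)/2 = -1/3
Digits: (0, 0, 0, 1, 1).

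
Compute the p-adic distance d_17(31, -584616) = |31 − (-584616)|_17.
d_17(31, -584616) = 1/83521

Step 1 — x − y = 31 − (-584616) = 584647. Step 2 — v_17(584647) = 4 (factor: 584647 = (17^4 · 7); the sign does not affect v_p). Step 3 — |x − y|_17 = 17^{-4} = 1/83521.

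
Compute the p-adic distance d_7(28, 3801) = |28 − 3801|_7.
d_7(28, 3801) = 1/343

Step 1 — x − y = 28 − 3801 = -3773. Step 2 — v_7(-3773) = 3 (factor: -3773 = −(7^3 · 11); the sign does not affect v_p). Step 3 — |x − y|_7 = 7^{-3} = 1/343.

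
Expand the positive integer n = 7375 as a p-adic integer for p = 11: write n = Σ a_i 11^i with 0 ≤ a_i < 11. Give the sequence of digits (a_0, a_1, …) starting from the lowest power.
(a_0, a_1, …) = (5, 10, 5, 5)

Repeated division by 11 gives the digits low-to-high: 7375 = 5 + 10·11^1 + 5·11^2 + 5·11^3. Digit sequence: (5, 10, 5, 5).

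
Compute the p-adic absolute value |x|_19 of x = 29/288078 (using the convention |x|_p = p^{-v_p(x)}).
|29/288078|_19 = 6859

Step 1 — compute v_19(x) by factoring powers of 19 out of the numerator and denominator: v_19(29/288078) = -3. Step 2 — apply |x|_p = p^{-v_p(x)} = 19^{3} = 6859.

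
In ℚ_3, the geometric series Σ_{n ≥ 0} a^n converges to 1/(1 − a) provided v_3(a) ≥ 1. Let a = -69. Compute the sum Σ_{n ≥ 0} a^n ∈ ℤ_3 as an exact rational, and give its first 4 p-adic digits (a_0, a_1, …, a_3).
Σ a^n = 1/(1 − a) = 1/70;  first 4 digits = (1, 1, 2, 0)

v_3(a) = 1 ≥ 1, so the series converges in ℤ_3 to 1/(1 − a) = 1/(1 − (-69)) = 1/70. Expand this rational in ℤ_3: compute digits iteratively via d_i = x_i mod 3, x_{i+1} = (x_i − d_i)/3. The first 4 digits are (1, 1, 2, 0).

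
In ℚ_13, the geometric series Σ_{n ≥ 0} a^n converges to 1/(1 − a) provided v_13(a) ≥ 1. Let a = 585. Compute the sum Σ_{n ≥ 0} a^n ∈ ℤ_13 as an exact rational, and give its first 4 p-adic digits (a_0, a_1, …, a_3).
Σ a^n = 1/(1 − a) = -1/584;  first 4 digits = (1, 6, 0, 8)

v_13(a) = 1 ≥ 1, so the series converges in ℤ_13 to 1/(1 − a) = 1/(1 − 585) = -1/584. Expand this rational in ℤ_13: compute digits iteratively via d_i = x_i mod 13, x_{i+1} = (x_i − d_i)/13. The first 4 digits are (1, 6, 0, 8).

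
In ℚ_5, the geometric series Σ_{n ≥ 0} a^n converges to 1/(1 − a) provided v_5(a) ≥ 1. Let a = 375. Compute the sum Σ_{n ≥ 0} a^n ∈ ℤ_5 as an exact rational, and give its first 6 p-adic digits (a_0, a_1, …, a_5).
Σ a^n = 1/(1 − a) = -1/374;  first 6 digits = (1, 0, 0, 3, 0, 0)

v_5(a) = 3 ≥ 1, so the series converges in ℤ_5 to 1/(1 − a) = 1/(1 − 375) = -1/374. Expand this rational in ℤ_5: compute digits iteratively via d_i = x_i mod 5, x_{i+1} = (x_i − d_i)/5. The first 6 digits are (1, 0, 0, 3, 0, 0).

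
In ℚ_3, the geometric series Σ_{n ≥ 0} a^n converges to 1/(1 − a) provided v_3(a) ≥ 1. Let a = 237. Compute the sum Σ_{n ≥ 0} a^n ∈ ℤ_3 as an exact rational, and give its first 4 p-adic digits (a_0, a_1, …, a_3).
Σ a^n = 1/(1 − a) = -1/236;  first 4 digits = (1, 1, 0, 2)

v_3(a) = 1 ≥ 1, so the series converges in ℤ_3 to 1/(1 − a) = 1/(1 − 237) = -1/236. Expand this rational in ℤ_3: compute digits iteratively via d_i = x_i mod 3, x_{i+1} = (x_i − d_i)/3. The first 4 digits are (1, 1, 0, 2).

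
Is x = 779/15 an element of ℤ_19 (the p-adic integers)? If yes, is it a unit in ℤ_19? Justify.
x ∈ ℤ_19 but not a unit; v_19(x) = 1 > 0

ℤ_19 = {x ∈ ℚ_19 : v_19(x) ≥ 0} and ℤ_19^× = {x ∈ ℤ_19 : v_19(x) = 0}. Here v_19(779/15) = v_19(num) − v_19(den) = 1; compare against these criteria.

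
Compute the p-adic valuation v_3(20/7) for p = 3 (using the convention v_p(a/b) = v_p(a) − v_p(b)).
v_3(20/7) = 0

Factor powers of 3 from the numerator and denominator of the reduced fraction: 20 = 3^0 · 20 and 7 = 3^0 · 7. Apply v_p(a/b) = v_p(a) − v_p(b): v_3(20/7) = 0 − 0 = 0.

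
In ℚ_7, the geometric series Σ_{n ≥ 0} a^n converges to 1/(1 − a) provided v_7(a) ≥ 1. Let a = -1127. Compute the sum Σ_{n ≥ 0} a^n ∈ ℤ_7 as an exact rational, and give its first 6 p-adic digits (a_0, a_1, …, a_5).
Σ a^n = 1/(1 − a) = 1/1128;  first 6 digits = (1, 0, 5, 3, 3, 5)

v_7(a) = 2 ≥ 1, so the series converges in ℤ_7 to 1/(1 − a) = 1/(1 − (-1127)) = 1/1128. Expand this rational in ℤ_7: compute digits iteratively via d_i = x_i mod 7, x_{i+1} = (x_i − d_i)/7. The first 6 digits are (1, 0, 5, 3, 3, 5).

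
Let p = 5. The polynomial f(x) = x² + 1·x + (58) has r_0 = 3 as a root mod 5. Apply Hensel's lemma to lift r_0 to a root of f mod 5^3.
r_2 = 68 (mod 125)

Hensel: r_{i+1} = r_i − f(r_i)·(f′(r_i))^{-1} mod 5^{i+2}, f′(x) = 2x + 1. Iterate:
  r_0 = 3 (mod 5)
  r_1 = 18 (mod 25)
  r_2 = 68 (mod 125)
Final: r = 68 satisfies f(r) ≡ 0 mod 5^3.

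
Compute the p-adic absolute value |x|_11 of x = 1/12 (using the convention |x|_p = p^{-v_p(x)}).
|1/12|_11 = 1

Step 1 — compute v_11(x) by factoring powers of 11 out of the numerator and denominator: v_11(1/12) = 0. Step 2 — apply |x|_p = p^{-v_p(x)} = 11^{0} = 1.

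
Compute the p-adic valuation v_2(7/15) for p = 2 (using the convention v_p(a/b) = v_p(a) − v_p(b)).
v_2(7/15) = 0

Factor powers of 2 from the numerator and denominator of the reduced fraction: 7 = 2^0 · 7 and 15 = 2^0 · 15. Apply v_p(a/b) = v_p(a) − v_p(b): v_2(7/15) = 0 − 0 = 0.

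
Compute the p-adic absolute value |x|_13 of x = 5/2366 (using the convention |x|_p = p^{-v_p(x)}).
|5/2366|_13 = 169

Step 1 — compute v_13(x) by factoring powers of 13 out of the numerator and denominator: v_13(5/2366) = -2. Step 2 — apply |x|_p = p^{-v_p(x)} = 13^{2} = 169.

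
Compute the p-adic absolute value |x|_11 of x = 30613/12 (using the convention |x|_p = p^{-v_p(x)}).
|30613/12|_11 = 1/1331

Step 1 — compute v_11(x) by factoring powers of 11 out of the numerator and denominator: v_11(30613/12) = 3. Step 2 — apply |x|_p = p^{-v_p(x)} = 11^{-3} = 1/1331.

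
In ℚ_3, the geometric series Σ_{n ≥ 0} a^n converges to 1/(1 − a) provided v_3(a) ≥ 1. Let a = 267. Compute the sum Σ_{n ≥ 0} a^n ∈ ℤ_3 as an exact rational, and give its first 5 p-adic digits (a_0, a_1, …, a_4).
Σ a^n = 1/(1 − a) = -1/266;  first 5 digits = (1, 2, 0, 0, 2)

v_3(a) = 1 ≥ 1, so the series converges in ℤ_3 to 1/(1 − a) = 1/(1 − 267) = -1/266. Expand this rational in ℤ_3: compute digits iteratively via d_i = x_i mod 3, x_{i+1} = (x_i − d_i)/3. The first 5 digits are (1, 2, 0, 0, 2).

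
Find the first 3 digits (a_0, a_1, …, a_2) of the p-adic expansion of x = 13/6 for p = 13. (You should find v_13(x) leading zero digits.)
(a_0, …, a_2) = (0, 11, 10)

v_13(13/6) = 1, so a_0 = ... = a_0 = 0. Factor out: x = 13^1 · u with u = 1/6 a unit in ℤ_13. Expand u iteratively via a_{v+i} = u_i mod 13, u_{i+1} = (u_i − a_{v+i})/13:
  u_0 = 1/6;  a_1 = 11;  u_1 = (u_0 − 11)/13 = -5/6
  u_1 = -5/6;  a_2 = 10;  u_2 = (u_1 − 10)/13 = -5/6
Digits: (0, 11, 10).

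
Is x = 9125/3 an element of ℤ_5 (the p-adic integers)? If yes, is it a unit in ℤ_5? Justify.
x ∈ ℤ_5 but not a unit; v_5(x) = 3 > 0

ℤ_5 = {x ∈ ℚ_5 : v_5(x) ≥ 0} and ℤ_5^× = {x ∈ ℤ_5 : v_5(x) = 0}. Here v_5(9125/3) = v_5(num) − v_5(den) = 3; compare against these criteria.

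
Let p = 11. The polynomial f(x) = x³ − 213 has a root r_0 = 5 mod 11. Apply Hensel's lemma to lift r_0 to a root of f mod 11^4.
r_3 = 7463 (mod 14641)

Hensel: r_{i+1} = r_i − f(r_i)/f′(r_i) mod 11^{i+2}, where f′(x) = 3x². Iterate:
  r_0 = 5 (mod 11)
  r_1 = 82 (mod 121)
  r_2 = 808 (mod 1331)
  r_3 = 7463 (mod 14641)
Final: r = 7463 with f(r) ≡ 0 mod 11^4.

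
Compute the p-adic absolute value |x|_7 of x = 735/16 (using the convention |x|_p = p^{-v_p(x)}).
|735/16|_7 = 1/49

Step 1 — compute v_7(x) by factoring powers of 7 out of the numerator and denominator: v_7(735/16) = 2. Step 2 — apply |x|_p = p^{-v_p(x)} = 7^{-2} = 1/49.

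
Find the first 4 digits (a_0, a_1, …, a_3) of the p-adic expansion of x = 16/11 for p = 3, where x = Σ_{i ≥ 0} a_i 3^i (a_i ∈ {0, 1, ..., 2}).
(a_0, …, a_3) = (2, 2, 2, 1)

v_3(16/11) = 0 (numerator and denominator both coprime to 3), so x ∈ ℤ_3^×. Compute digits iteratively via a_i = x_i mod 3, x_{i+1} = (x_i − a_i)/3, with x_0 = x:
  x_0 = 16/11;  a_0 = 2;  x_1 = (x_0 − 2)/3 = -2/11
  x_1 = -2/11;  a_1 = 2;  x_2 = (x_1 − 2)/3 = -8/11
  x_2 = -8/11;  a_2 = 2;  x_3 = (x_2 − 2)/3 = -10/11
  x_3 = -10/11;  a_3 = 1;  x_4 = (x_3 − 1)/3 = -7/11
Digits: (2, 2, 2, 1).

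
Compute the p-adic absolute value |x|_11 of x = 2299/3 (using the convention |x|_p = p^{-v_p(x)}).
|2299/3|_11 = 1/121

Step 1 — compute v_11(x) by factoring powers of 11 out of the numerator and denominator: v_11(2299/3) = 2. Step 2 — apply |x|_p = p^{-v_p(x)} = 11^{-2} = 1/121.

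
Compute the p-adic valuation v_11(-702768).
v_11(-702768) = 4

v_11(n) is the largest exponent k such that 11^k divides n. Factor out: -702768 = -11^4 · 48. (Sign doesn't affect v_p.) So v_11(-702768) = 4.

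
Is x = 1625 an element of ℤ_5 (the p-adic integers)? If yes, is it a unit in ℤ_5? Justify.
x ∈ ℤ_5 but not a unit; v_5(x) = 3 > 0

ℤ_5 = {x ∈ ℚ_5 : v_5(x) ≥ 0} and ℤ_5^× = {x ∈ ℤ_5 : v_5(x) = 0}. Here v_5(1625) = v_5(num) − v_5(den) = 3; compare against these criteria.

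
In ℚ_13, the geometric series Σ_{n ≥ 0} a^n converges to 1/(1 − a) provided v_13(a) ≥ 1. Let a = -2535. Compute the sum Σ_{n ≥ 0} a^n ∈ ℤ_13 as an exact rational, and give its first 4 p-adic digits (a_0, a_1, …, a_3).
Σ a^n = 1/(1 − a) = 1/2536;  first 4 digits = (1, 0, 11, 11)

v_13(a) = 2 ≥ 1, so the series converges in ℤ_13 to 1/(1 − a) = 1/(1 − (-2535)) = 1/2536. Expand this rational in ℤ_13: compute digits iteratively via d_i = x_i mod 13, x_{i+1} = (x_i − d_i)/13. The first 4 digits are (1, 0, 11, 11).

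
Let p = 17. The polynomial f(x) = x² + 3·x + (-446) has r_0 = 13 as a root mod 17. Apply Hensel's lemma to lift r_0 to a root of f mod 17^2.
r_1 = 81 (mod 289)

Hensel: r_{i+1} = r_i − f(r_i)·(f′(r_i))^{-1} mod 17^{i+2}, f′(x) = 2x + 3. Iterate:
  r_0 = 13 (mod 17)
  r_1 = 81 (mod 289)
Final: r = 81 satisfies f(r) ≡ 0 mod 17^2.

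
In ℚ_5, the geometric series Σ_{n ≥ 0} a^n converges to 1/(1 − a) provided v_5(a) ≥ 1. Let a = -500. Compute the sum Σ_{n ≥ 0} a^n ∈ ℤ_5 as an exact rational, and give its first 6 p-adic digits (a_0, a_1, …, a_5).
Σ a^n = 1/(1 − a) = 1/501;  first 6 digits = (1, 0, 0, 1, 4, 4)

v_5(a) = 3 ≥ 1, so the series converges in ℤ_5 to 1/(1 − a) = 1/(1 − (-500)) = 1/501. Expand this rational in ℤ_5: compute digits iteratively via d_i = x_i mod 5, x_{i+1} = (x_i − d_i)/5. The first 6 digits are (1, 0, 0, 1, 4, 4).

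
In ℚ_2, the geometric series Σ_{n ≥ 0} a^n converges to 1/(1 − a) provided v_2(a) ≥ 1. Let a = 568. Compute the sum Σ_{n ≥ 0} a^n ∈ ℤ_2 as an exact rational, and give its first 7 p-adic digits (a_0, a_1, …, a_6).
Σ a^n = 1/(1 − a) = -1/567;  first 7 digits = (1, 0, 0, 1, 1, 1, 1)

v_2(a) = 3 ≥ 1, so the series converges in ℤ_2 to 1/(1 − a) = 1/(1 − 568) = -1/567. Expand this rational in ℤ_2: compute digits iteratively via d_i = x_i mod 2, x_{i+1} = (x_i − d_i)/2. The first 7 digits are (1, 0, 0, 1, 1, 1, 1).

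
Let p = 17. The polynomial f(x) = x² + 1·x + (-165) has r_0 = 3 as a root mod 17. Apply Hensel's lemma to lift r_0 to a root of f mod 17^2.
r_1 = 190 (mod 289)

Hensel: r_{i+1} = r_i − f(r_i)·(f′(r_i))^{-1} mod 17^{i+2}, f′(x) = 2x + 1. Iterate:
  r_0 = 3 (mod 17)
  r_1 = 190 (mod 289)
Final: r = 190 satisfies f(r) ≡ 0 mod 17^2.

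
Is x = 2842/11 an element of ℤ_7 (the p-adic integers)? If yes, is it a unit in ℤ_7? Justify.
x ∈ ℤ_7 but not a unit; v_7(x) = 2 > 0

ℤ_7 = {x ∈ ℚ_7 : v_7(x) ≥ 0} and ℤ_7^× = {x ∈ ℤ_7 : v_7(x) = 0}. Here v_7(2842/11) = v_7(num) − v_7(den) = 2; compare against these criteria.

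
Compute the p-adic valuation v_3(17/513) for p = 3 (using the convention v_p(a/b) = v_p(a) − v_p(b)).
v_3(17/513) = -3

Factor powers of 3 from the numerator and denominator of the reduced fraction: 17 = 3^0 · 17 and 513 = 3^3 · 19. Apply v_p(a/b) = v_p(a) − v_p(b): v_3(17/513) = 0 − 3 = -3.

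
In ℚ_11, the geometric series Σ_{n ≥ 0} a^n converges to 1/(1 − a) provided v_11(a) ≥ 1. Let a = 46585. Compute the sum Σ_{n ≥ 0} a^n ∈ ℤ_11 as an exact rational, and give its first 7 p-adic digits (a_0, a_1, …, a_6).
Σ a^n = 1/(1 − a) = -1/46584;  first 7 digits = (1, 0, 0, 2, 3, 0, 4)

v_11(a) = 3 ≥ 1, so the series converges in ℤ_11 to 1/(1 − a) = 1/(1 − 46585) = -1/46584. Expand this rational in ℤ_11: compute digits iteratively via d_i = x_i mod 11, x_{i+1} = (x_i − d_i)/11. The first 7 digits are (1, 0, 0, 2, 3, 0, 4).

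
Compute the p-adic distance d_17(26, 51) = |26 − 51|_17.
d_17(26, 51) = 1

Step 1 — x − y = 26 − 51 = -25. Step 2 — v_17(-25) = 0 (factor: -25 = −(17^0 · 25); the sign does not affect v_p). Step 3 — |x − y|_17 = 17^{0} = 1.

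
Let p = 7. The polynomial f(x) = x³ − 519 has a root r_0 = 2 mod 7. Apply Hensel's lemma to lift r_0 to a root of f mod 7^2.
r_1 = 16 (mod 49)

Hensel: r_{i+1} = r_i − f(r_i)/f′(r_i) mod 7^{i+2}, where f′(x) = 3x². Iterate:
  r_0 = 2 (mod 7)
  r_1 = 16 (mod 49)
Final: r = 16 with f(r) ≡ 0 mod 7^2.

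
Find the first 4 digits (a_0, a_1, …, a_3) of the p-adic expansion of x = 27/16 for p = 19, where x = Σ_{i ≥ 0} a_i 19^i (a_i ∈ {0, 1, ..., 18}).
(a_0, …, a_3) = (10, 15, 17, 5)

v_19(27/16) = 0 (numerator and denominator both coprime to 19), so x ∈ ℤ_19^×. Compute digits iteratively via a_i = x_i mod 19, x_{i+1} = (x_i − a_i)/19, with x_0 = x:
  x_0 = 27/16;  a_0 = 10;  x_1 = (x_0 − 10)/19 = -7/16
  x_1 = -7/16;  a_1 = 15;  x_2 = (x_1 − 15)/19 = -13/16
  x_2 = -13/16;  a_2 = 17;  x_3 = (x_2 − 17)/19 = -15/16
  x_3 = -15/16;  a_3 = 5;  x_4 = (x_3 − 5)/19 = -5/16
Digits: (10, 15, 17, 5).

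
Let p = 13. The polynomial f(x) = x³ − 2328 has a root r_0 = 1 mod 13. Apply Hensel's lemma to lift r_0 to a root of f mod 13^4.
r_3 = 7931 (mod 28561)

Hensel: r_{i+1} = r_i − f(r_i)/f′(r_i) mod 13^{i+2}, where f′(x) = 3x². Iterate:
  r_0 = 1 (mod 13)
  r_1 = 157 (mod 169)
  r_2 = 1340 (mod 2197)
  r_3 = 7931 (mod 28561)
Final: r = 7931 with f(r) ≡ 0 mod 13^4.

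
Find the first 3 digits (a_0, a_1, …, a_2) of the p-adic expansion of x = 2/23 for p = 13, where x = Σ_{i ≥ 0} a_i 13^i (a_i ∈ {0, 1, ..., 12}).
(a_0, …, a_2) = (8, 9, 10)

v_13(2/23) = 0 (numerator and denominator both coprime to 13), so x ∈ ℤ_13^×. Compute digits iteratively via a_i = x_i mod 13, x_{i+1} = (x_i − a_i)/13, with x_0 = x:
  x_0 = 2/23;  a_0 = 8;  x_1 = (x_0 − 8)/13 = -14/23
  x_1 = -14/23;  a_1 = 9;  x_2 = (x_1 − 9)/13 = -17/23
  x_2 = -17/23;  a_2 = 10;  x_3 = (x_2 − 10)/13 = -19/23
Digits: (8, 9, 10).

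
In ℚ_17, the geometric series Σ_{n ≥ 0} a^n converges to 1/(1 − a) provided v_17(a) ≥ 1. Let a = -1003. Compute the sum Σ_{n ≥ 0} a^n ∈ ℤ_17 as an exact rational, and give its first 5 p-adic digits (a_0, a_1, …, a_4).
Σ a^n = 1/(1 − a) = 1/1004;  first 5 digits = (1, 9, 9, 15, 16)

v_17(a) = 1 ≥ 1, so the series converges in ℤ_17 to 1/(1 − a) = 1/(1 − (-1003)) = 1/1004. Expand this rational in ℤ_17: compute digits iteratively via d_i = x_i mod 17, x_{i+1} = (x_i − d_i)/17. The first 5 digits are (1, 9, 9, 15, 16).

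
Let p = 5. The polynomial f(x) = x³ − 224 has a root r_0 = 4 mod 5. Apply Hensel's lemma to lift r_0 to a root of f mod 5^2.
r_1 = 24 (mod 25)

Hensel: r_{i+1} = r_i − f(r_i)/f′(r_i) mod 5^{i+2}, where f′(x) = 3x². Iterate:
  r_0 = 4 (mod 5)
  r_1 = 24 (mod 25)
Final: r = 24 with f(r) ≡ 0 mod 5^2.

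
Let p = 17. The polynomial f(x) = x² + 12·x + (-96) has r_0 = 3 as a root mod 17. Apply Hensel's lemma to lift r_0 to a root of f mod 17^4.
r_3 = 75194 (mod 83521)

Hensel: r_{i+1} = r_i − f(r_i)·(f′(r_i))^{-1} mod 17^{i+2}, f′(x) = 2x + 12. Iterate:
  r_0 = 3 (mod 17)
  r_1 = 54 (mod 289)
  r_2 = 1499 (mod 4913)
  r_3 = 75194 (mod 83521)
Final: r = 75194 satisfies f(r) ≡ 0 mod 17^4.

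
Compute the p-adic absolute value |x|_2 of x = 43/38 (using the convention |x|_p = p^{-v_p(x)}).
|43/38|_2 = 2

Step 1 — compute v_2(x) by factoring powers of 2 out of the numerator and denominator: v_2(43/38) = -1. Step 2 — apply |x|_p = p^{-v_p(x)} = 2^{1} = 2.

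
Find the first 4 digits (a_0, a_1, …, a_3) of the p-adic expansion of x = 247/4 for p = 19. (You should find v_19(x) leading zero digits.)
(a_0, …, a_3) = (0, 8, 14, 4)

v_19(247/4) = 1, so a_0 = ... = a_0 = 0. Factor out: x = 19^1 · u with u = 13/4 a unit in ℤ_19. Expand u iteratively via a_{v+i} = u_i mod 19, u_{i+1} = (u_i − a_{v+i})/19:
  u_0 = 13/4;  a_1 = 8;  u_1 = (u_0 − 8)/19 = -1/4
  u_1 = -1/4;  a_2 = 14;  u_2 = (u_1 − 14)/19 = -3/4
  u_2 = -3/4;  a_3 = 4;  u_3 = (u_2 − 4)/19 = -1/4
Digits: (0, 8, 14, 4).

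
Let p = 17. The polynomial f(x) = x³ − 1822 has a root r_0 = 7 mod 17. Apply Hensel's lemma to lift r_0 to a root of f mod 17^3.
r_2 = 1639 (mod 4913)

Hensel: r_{i+1} = r_i − f(r_i)/f′(r_i) mod 17^{i+2}, where f′(x) = 3x². Iterate:
  r_0 = 7 (mod 17)
  r_1 = 194 (mod 289)
  r_2 = 1639 (mod 4913)
Final: r = 1639 with f(r) ≡ 0 mod 17^3.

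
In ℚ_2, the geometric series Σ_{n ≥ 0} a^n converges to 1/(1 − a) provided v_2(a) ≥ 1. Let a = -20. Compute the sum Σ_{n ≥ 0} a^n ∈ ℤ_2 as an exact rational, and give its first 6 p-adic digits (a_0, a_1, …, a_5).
Σ a^n = 1/(1 − a) = 1/21;  first 6 digits = (1, 0, 1, 1, 1, 1)

v_2(a) = 2 ≥ 1, so the series converges in ℤ_2 to 1/(1 − a) = 1/(1 − (-20)) = 1/21. Expand this rational in ℤ_2: compute digits iteratively via d_i = x_i mod 2, x_{i+1} = (x_i − d_i)/2. The first 6 digits are (1, 0, 1, 1, 1, 1).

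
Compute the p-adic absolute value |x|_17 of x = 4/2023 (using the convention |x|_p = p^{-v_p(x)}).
|4/2023|_17 = 289

Step 1 — compute v_17(x) by factoring powers of 17 out of the numerator and denominator: v_17(4/2023) = -2. Step 2 — apply |x|_p = p^{-v_p(x)} = 17^{2} = 289.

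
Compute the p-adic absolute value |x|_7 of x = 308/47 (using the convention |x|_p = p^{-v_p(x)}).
|308/47|_7 = 1/7

Step 1 — compute v_7(x) by factoring powers of 7 out of the numerator and denominator: v_7(308/47) = 1. Step 2 — apply |x|_p = p^{-v_p(x)} = 7^{-1} = 1/7.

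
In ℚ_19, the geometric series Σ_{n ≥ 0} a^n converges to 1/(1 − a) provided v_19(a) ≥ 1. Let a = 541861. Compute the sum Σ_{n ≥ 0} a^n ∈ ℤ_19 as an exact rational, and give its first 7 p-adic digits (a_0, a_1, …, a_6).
Σ a^n = 1/(1 − a) = -1/541860;  first 7 digits = (1, 0, 0, 3, 4, 0, 9)

v_19(a) = 3 ≥ 1, so the series converges in ℤ_19 to 1/(1 − a) = 1/(1 − 541861) = -1/541860. Expand this rational in ℤ_19: compute digits iteratively via d_i = x_i mod 19, x_{i+1} = (x_i − d_i)/19. The first 7 digits are (1, 0, 0, 3, 4, 0, 9).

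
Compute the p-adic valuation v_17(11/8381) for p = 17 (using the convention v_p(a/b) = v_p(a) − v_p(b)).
v_17(11/8381) = -2

Factor powers of 17 from the numerator and denominator of the reduced fraction: 11 = 17^0 · 11 and 8381 = 17^2 · 29. Apply v_p(a/b) = v_p(a) − v_p(b): v_17(11/8381) = 0 − 2 = -2.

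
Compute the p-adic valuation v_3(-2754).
v_3(-2754) = 4

v_3(n) is the largest exponent k such that 3^k divides n. Factor out: -2754 = -3^4 · 34. (Sign doesn't affect v_p.) So v_3(-2754) = 4.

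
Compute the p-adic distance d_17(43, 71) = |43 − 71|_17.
d_17(43, 71) = 1

Step 1 — x − y = 43 − 71 = -28. Step 2 — v_17(-28) = 0 (factor: -28 = −(17^0 · 28); the sign does not affect v_p). Step 3 — |x − y|_17 = 17^{0} = 1.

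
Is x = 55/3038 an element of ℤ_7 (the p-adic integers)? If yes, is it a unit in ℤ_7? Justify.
x ∉ ℤ_7 (v_7(x) = -2 < 0)

ℤ_7 = {x ∈ ℚ_7 : v_7(x) ≥ 0} and ℤ_7^× = {x ∈ ℤ_7 : v_7(x) = 0}. Here v_7(55/3038) = v_7(num) − v_7(den) = -2; compare against these criteria.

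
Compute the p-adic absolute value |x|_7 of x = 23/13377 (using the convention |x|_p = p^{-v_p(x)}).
|23/13377|_7 = 343

Step 1 — compute v_7(x) by factoring powers of 7 out of the numerator and denominator: v_7(23/13377) = -3. Step 2 — apply |x|_p = p^{-v_p(x)} = 7^{3} = 343.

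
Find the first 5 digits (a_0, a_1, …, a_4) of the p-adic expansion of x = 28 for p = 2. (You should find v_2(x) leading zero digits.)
(a_0, …, a_4) = (0, 0, 1, 1, 1)

v_2(28) = 2, so a_0 = ... = a_1 = 0. Factor out: x = 2^2 · u with u = 7 a unit in ℤ_2. Expand u iteratively via a_{v+i} = u_i mod 2, u_{i+1} = (u_i − a_{v+i})/2:
  u_0 = 7;  a_2 = 1;  u_1 = (u_0 − 1)/2 = 3
  u_1 = 3;  a_3 = 1;  u_2 = (u_1 − 1)/2 = 1
  u_2 = 1;  a_4 = 1;  u_3 = (u_2 − 1)/2 = 0
Digits: (0, 0, 1, 1, 1).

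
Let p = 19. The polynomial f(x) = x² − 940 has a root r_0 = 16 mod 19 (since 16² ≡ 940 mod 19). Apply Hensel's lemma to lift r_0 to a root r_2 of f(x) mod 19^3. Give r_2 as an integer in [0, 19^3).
r_2 = 1346 (mod 6859)

Hensel's recurrence: r_{i+1} = r_i − f(r_i)·(f′(r_i))^{-1} mod 19^{i+2}, with f′(x) = 2x. Iterate:
  r_0 = 16 (mod 19)
  r_1 = 263 (mod 361)
  r_2 = 1346 (mod 6859)
Final: r_2 = 1346, and one checks f(r_2) ≡ 0 mod 19^3.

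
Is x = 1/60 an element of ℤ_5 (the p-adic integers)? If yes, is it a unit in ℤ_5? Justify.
x ∉ ℤ_5 (v_5(x) = -1 < 0)

ℤ_5 = {x ∈ ℚ_5 : v_5(x) ≥ 0} and ℤ_5^× = {x ∈ ℤ_5 : v_5(x) = 0}. Here v_5(1/60) = v_5(num) − v_5(den) = -1; compare against these criteria.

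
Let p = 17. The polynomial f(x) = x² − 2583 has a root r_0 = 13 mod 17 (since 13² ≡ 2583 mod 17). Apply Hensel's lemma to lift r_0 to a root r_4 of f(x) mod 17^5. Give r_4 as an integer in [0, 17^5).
r_4 = 1164020 (mod 1419857)

Hensel's recurrence: r_{i+1} = r_i − f(r_i)·(f′(r_i))^{-1} mod 17^{i+2}, with f′(x) = 2x. Iterate:
  r_0 = 13 (mod 17)
  r_1 = 217 (mod 289)
  r_2 = 4552 (mod 4913)
  r_3 = 78247 (mod 83521)
  r_4 = 1164020 (mod 1419857)
Final: r_4 = 1164020, and one checks f(r_4) ≡ 0 mod 17^5.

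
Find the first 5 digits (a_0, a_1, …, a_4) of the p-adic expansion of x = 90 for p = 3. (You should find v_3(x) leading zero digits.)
(a_0, …, a_4) = (0, 0, 1, 0, 1)

v_3(90) = 2, so a_0 = ... = a_1 = 0. Factor out: x = 3^2 · u with u = 10 a unit in ℤ_3. Expand u iteratively via a_{v+i} = u_i mod 3, u_{i+1} = (u_i − a_{v+i})/3:
  u_0 = 10;  a_2 = 1;  u_1 = (u_0 − 1)/3 = 3
  u_1 = 3;  a_3 = 0;  u_2 = (u_1 − 0)/3 = 1
  u_2 = 1;  a_4 = 1;  u_3 = (u_2 − 1)/3 = 0
Digits: (0, 0, 1, 0, 1).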